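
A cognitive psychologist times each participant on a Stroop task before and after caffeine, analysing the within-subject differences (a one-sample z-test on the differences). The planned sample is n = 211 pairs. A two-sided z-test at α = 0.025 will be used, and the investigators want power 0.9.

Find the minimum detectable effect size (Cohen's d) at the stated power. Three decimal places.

Required noncentrality: δ = z_{0.0125} + z_{0.10} = 2.241 + 1.282 = 3.523.
(The second rejection-region term Φ(−δ − z_{α/2}) is negligible and dropped.)
δ = d·√n ⇒ d = δ/√n = 3.523/√211 = 0.2425.

d ≈ 0.243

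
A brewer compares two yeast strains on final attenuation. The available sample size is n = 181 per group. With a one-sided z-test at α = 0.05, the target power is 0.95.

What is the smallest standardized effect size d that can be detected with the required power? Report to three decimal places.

d ≈ 0.346

Required noncentrality: δ = z_{0.05} + z_{0.05} = 1.645 + 1.645 = 3.290.
δ = d·√(n/2) ⇒ d = δ/√(n/2) = 3.290/√(181/2) = 0.3458.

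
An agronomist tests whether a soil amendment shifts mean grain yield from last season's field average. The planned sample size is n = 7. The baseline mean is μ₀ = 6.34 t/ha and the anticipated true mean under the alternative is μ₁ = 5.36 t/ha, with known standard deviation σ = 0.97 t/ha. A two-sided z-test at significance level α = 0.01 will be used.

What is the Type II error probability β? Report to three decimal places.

Standardized effect: d = |μ₁ − μ₀| / σ = |5.36 − 6.34| / 0.97 = 1.0103
Noncentrality parameter: δ = d·√n = 1.0103 × √7 = 2.6730
Two-sided α = 0.01 → critical value z_{0.005} = 2.576.
Power = Φ(δ − 2.576) + Φ(−δ − 2.576) = Φ(0.097) + Φ(-5.249) = 0.5387 + 0.0000 = 0.5387.
Type II error: β = 1 − power = 1 − 0.5387 = 0.4613.

β ≈ 0.461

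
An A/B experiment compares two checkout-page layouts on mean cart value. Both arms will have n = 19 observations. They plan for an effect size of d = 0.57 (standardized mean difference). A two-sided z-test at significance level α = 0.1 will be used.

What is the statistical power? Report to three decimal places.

Noncentrality parameter: δ = d·√(n/2) = 0.57 × √(19/2) = 1.7569
Two-sided α = 0.1 → critical value z_{0.05} = 1.645.
Power = Φ(δ − 1.645) + Φ(−δ − 1.645) = Φ(0.112) + Φ(-3.402) = 0.5446 + 0.0003 = 0.5449.

Power ≈ 0.545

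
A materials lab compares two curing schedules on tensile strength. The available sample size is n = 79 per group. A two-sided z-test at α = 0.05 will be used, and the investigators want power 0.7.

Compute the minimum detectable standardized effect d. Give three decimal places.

d ≈ 0.395

Required noncentrality: δ = z_{0.025} + z_{0.30} = 1.960 + 0.524 = 2.484.
(The second rejection-region term Φ(−δ − z_{α/2}) is negligible and dropped.)
δ = d·√(n/2) ⇒ d = δ/√(n/2) = 2.484/√(79/2) = 0.3953.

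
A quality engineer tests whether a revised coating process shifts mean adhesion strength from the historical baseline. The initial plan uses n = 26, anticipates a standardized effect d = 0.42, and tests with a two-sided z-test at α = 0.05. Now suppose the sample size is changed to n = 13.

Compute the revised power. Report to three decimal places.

With n = 13: δ = d·√n = 0.42 × √13 = 1.5143. Critical value z_{0.025} = 1.960.
Revised power = Φ(δ − 1.960) + Φ(−δ − 1.960) = Φ(-0.446) + Φ(-3.474) = 0.3279 + 0.0003 = 0.3282.

Power ≈ 0.328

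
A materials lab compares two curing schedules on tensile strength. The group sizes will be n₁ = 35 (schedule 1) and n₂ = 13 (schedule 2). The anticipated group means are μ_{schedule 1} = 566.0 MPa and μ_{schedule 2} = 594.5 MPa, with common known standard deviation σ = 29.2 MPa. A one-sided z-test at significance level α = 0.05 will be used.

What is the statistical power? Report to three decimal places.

Power ≈ 0.913

Standardized effect: d = |μ_{schedule 1} − μ_{schedule 2}| / σ = |566.0 − 594.5| / 29.2 = 0.9760
Noncentrality parameter: δ = d / √(1/n₁ + 1/n₂) = 0.9760 / √(1/35 + 1/13) = 3.0050
One-sided α = 0.05 → critical value z_{0.05} = 1.645.
Power = P(Z > 1.645 − δ) = Φ(1.360) = 0.9131.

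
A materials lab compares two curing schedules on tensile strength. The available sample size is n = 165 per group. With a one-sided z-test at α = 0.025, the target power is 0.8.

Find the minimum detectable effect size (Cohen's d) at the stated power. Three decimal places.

Required noncentrality: δ = z_{0.025} + z_{0.20} = 1.960 + 0.842 = 2.802.
δ = d·√(n/2) ⇒ d = δ/√(n/2) = 2.802/√(165/2) = 0.3084.

d ≈ 0.308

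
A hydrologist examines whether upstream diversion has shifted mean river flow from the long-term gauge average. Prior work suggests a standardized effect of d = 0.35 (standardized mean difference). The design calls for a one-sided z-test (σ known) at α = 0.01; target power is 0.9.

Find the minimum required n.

n = 107

For power 0.9 need Φ(δ − z_{0.01}) = 0.9, so δ = z_{0.01} + z_{0.10} = 2.326 + 1.282 = 3.608.
δ = d·√n ⇒ n = (δ/d)² = (3.608 / 0.35)² = 106.26.
Rounding up, n = 107.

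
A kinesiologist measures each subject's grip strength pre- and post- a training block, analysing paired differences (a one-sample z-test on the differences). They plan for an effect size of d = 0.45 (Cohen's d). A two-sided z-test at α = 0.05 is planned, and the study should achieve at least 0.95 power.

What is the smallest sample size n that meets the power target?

Set Φ(δ − 1.960) = 0.95; then δ − 1.960 = Φ⁻¹(0.95) = 1.645, giving δ = 3.605.
(Ignoring the negligible lower-tail rejection probability gives the usual closed-form inversion.)
δ = d·√n ⇒ n = (δ/d)² = (3.605 / 0.45)² = 64.17.
Round up to the next whole unit.

n = 65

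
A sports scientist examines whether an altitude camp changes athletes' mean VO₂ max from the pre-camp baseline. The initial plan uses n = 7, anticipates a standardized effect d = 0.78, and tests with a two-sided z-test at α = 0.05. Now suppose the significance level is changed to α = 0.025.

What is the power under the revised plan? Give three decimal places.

Power ≈ 0.429

δ = d·√n = 0.78 × √7 = 2.0637 (unchanged). New critical value: z_{0.0125} = 2.241.
Revised power = Φ(δ − 2.241) + Φ(−δ − 2.241) = Φ(-0.178) + Φ(-4.305) = 0.4295 + 0.0000 = 0.4295.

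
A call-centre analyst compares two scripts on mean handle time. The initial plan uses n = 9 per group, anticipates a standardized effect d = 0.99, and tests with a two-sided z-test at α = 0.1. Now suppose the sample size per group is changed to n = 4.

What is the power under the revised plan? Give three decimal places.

With n = 4 per group: δ = d·√(n/2) = 0.99 × √(4/2) = 1.4001. Critical value z_{0.05} = 1.645.
Revised power = Φ(δ − 1.645) + Φ(−δ − 1.645) = Φ(-0.245) + Φ(-3.045) = 0.4033 + 0.0012 = 0.4045.

Power ≈ 0.404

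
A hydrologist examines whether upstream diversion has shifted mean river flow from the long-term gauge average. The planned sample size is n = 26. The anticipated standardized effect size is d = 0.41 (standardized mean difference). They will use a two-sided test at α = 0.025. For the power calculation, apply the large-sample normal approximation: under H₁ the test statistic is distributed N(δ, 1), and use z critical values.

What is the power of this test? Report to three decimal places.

Power ≈ 0.440

Noncentrality parameter: λ = d·√n = 0.41 × √26 = 2.0906
Critical value for a two-sided test at α = 0.025: z_{α/2} = 2.241.
Power = Φ(λ − 2.241) + Φ(−λ − 2.241) = Φ(-0.151) + Φ(-4.332) = 0.4401 + 0.0000 = 0.4401.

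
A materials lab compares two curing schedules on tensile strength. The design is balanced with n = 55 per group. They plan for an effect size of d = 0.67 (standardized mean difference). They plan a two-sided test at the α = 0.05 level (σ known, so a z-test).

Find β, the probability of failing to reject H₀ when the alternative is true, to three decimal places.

Noncentrality parameter: δ = d·√(n/2) = 0.67 × √(55/2) = 3.5135
Critical value for a two-sided test at α = 0.05: z_{α/2} = 1.960.
Power = Φ(δ − 1.960) + Φ(−δ − 1.960) = Φ(1.554) + Φ(-5.473) = 0.9399 + 0.0000 = 0.9399.
Type II error: β = 1 − power = 1 − 0.9399 = 0.0601.

β ≈ 0.060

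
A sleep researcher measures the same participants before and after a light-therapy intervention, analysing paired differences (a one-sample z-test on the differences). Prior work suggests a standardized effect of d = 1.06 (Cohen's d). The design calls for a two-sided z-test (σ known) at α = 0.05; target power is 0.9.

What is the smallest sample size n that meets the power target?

Set Φ(δ − 1.960) = 0.9; then δ − 1.960 = Φ⁻¹(0.9) = 1.282, giving δ = 3.242.
(For δ > 0 the lower-tail rejection region contributes negligibly to power, so the one-term inversion is standard.)
δ = d·√n ⇒ n = (δ/d)² = (3.242 / 1.06)² = 9.35.
Round up to the next whole unit.

n = 10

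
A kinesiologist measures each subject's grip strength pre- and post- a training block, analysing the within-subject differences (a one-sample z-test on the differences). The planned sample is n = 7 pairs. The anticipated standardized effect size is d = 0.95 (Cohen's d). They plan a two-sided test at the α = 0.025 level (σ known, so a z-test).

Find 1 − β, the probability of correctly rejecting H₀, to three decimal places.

Power ≈ 0.607

Noncentrality parameter: δ = d·√n = 0.95 × √7 = 2.5135
Two-sided α = 0.025 → critical value z_{0.0125} = 2.241.
Power = Φ(δ − 2.241) + Φ(−δ − 2.241) = Φ(0.272) + Φ(-4.755) = 0.6072 + 0.0000 = 0.6072.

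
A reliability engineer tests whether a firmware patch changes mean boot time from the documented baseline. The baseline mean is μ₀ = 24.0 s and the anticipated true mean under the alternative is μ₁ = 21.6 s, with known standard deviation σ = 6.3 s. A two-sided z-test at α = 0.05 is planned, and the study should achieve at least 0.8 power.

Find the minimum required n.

Standardized effect: d = |μ₁ − μ₀| / σ = |21.6 − 24.0| / 6.3 = 0.3810
Set Φ(δ − 1.960) = 0.8; then δ − 1.960 = Φ⁻¹(0.8) = 0.842, giving δ = 2.802.
(The Φ(−δ − z_{α/2}) term is vanishingly small for δ > 0 and is dropped in the standard sample-size formula.)
δ = d·√n ⇒ n = (δ/d)² = (2.802 / 0.3810)² = 54.08.
Rounding up, n = 55.

n = 55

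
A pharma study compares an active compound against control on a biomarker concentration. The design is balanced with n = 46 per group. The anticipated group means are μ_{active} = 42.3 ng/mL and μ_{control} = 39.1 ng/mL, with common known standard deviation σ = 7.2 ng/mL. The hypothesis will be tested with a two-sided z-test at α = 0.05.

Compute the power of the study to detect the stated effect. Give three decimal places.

Standardized effect: d = |μ_{active} − μ_{control}| / σ = |42.3 − 39.1| / 7.2 = 0.4444
Noncentrality parameter: δ = d·√(n/2) = 0.4444 × √(46/2) = 2.1315
Two-sided α = 0.05 → critical value z_{0.025} = 1.960.
Power = Φ(δ − 1.960) + Φ(−δ − 1.960) = Φ(0.172) + Φ(-4.091) = 0.5681 + 0.0000 = 0.5681.

Power ≈ 0.568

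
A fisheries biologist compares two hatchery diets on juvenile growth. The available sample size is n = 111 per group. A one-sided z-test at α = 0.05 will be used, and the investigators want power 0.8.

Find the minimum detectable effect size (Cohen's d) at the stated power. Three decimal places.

d ≈ 0.334

Required noncentrality: δ = z_{0.05} + z_{0.20} = 1.645 + 0.842 = 2.486.
δ = d·√(n/2) ⇒ d = δ/√(n/2) = 2.486/√(111/2) = 0.3338.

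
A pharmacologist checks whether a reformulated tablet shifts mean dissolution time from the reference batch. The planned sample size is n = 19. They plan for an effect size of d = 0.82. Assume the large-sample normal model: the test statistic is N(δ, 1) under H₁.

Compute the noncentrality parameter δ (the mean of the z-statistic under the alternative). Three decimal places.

The noncentrality parameter scales effect size by the design's sample-size factor: δ = d·√n = 0.82 × √19 = 3.5743

δ ≈ 3.574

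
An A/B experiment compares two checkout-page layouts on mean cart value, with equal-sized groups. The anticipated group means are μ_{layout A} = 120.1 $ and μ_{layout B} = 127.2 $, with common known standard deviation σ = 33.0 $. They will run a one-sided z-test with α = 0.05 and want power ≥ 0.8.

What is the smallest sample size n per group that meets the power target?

n = 268 per group

Standardized effect: d = |μ_{layout A} − μ_{layout B}| / σ = |120.1 − 127.2| / 33.0 = 0.2152
For power 0.8 need Φ(δ − z_{0.05}) = 0.8, so δ = z_{0.05} + z_{0.20} = 1.645 + 0.842 = 2.486.
δ = d·√(n/2) ⇒ n = 2(δ/d)² = 2 × (2.486 / 0.2152)² = 267.12.
Rounding up, n = 268 per group.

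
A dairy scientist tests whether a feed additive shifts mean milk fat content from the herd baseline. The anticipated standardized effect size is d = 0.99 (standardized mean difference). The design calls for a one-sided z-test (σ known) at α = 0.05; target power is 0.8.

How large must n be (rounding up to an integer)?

For power 0.8 need Φ(δ − z_{0.05}) = 0.8, so δ = z_{0.05} + z_{0.20} = 1.645 + 0.842 = 2.486.
δ = d·√n ⇒ n = (δ/d)² = (2.486 / 0.99)² = 6.31.
Round up to the next whole unit.

n = 7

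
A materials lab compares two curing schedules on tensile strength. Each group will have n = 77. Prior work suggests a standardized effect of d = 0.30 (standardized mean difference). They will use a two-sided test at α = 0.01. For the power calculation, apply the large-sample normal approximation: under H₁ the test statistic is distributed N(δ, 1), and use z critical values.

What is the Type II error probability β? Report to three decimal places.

β ≈ 0.762

Noncentrality parameter: δ = d·√(n/2) = 0.30 × √(77/2) = 1.8615
Critical value for a two-sided test at α = 0.01: z_{α/2} = 2.576.
Power = Φ(δ − 2.576) + Φ(−δ − 2.576) = Φ(-0.714) + Φ(-4.437) = 0.2375 + 0.0000 = 0.2375.
Type II error: β = 1 − power = 1 − 0.2375 = 0.7625.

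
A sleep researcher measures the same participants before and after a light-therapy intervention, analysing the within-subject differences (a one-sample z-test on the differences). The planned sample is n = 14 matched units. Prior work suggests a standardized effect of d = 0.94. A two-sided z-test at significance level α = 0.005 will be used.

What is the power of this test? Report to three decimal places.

Noncentrality parameter: δ = d·√n = 0.94 × √14 = 3.5172
Critical value for a two-sided test at α = 0.005: z_{α/2} = 2.807.
Power = Φ(δ − 2.807) + Φ(−δ − 2.807) = Φ(0.710) + Φ(-6.324) = 0.7612 + 0.0000 = 0.7612.

Power ≈ 0.761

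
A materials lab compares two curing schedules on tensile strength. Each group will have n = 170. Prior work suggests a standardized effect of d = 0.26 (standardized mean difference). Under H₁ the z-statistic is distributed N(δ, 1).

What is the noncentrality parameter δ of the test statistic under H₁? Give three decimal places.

δ ≈ 2.397

δ = d·√(n/2) = 0.26 × √(170/2) = 2.3971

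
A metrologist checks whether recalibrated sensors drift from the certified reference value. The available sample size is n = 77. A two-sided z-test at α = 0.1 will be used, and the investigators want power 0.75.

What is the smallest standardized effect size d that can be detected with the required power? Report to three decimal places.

d ≈ 0.264

Required noncentrality: δ = z_{0.05} + z_{0.25} = 1.645 + 0.674 = 2.319.
(Lower-tail contribution to power is negligible for δ > 0.)
δ = d·√n ⇒ d = δ/√n = 2.319/√77 = 0.2643.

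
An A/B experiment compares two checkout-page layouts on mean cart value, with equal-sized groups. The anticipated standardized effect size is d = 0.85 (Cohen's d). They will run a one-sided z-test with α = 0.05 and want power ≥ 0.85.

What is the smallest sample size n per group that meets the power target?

For power 0.85 need Φ(δ − z_{0.05}) = 0.85, so δ = z_{0.05} + z_{0.15} = 1.645 + 1.036 = 2.681.
δ = d·√(n/2) ⇒ n = 2(δ/d)² = 2 × (2.681 / 0.85)² = 19.90.
Rounding up, n = 20 per group.

n = 20 per group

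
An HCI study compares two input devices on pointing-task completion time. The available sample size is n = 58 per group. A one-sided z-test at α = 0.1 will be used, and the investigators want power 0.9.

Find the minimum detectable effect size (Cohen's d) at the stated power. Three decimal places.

d ≈ 0.476

Need Φ(δ − 1.282) = 0.9, so δ = 1.282 + 1.282 = 2.563.
δ = d·√(n/2) ⇒ d = δ/√(n/2) = 2.563/√(58/2) = 0.4760.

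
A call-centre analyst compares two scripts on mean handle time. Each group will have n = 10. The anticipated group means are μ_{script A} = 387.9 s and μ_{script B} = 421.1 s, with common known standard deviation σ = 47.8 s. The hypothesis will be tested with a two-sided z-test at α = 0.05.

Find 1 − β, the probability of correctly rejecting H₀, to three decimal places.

Power ≈ 0.342

Standardized effect: d = |μ_{script A} − μ_{script B}| / σ = |387.9 − 421.1| / 47.8 = 0.6946
Noncentrality parameter: δ = d·√(n/2) = 0.6946 × √(10/2) = 1.5531
Critical value for a two-sided test at α = 0.05: z_{α/2} = 1.960.
Power = Φ(δ − 1.960) + Φ(−δ − 1.960) = Φ(-0.407) + Φ(-3.513) = 0.3420 + 0.0002 = 0.3423.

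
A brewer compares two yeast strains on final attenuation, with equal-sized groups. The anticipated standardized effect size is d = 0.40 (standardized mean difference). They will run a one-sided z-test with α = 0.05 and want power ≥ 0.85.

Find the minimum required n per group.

For power 0.85 need Φ(δ − z_{0.05}) = 0.85, so δ = z_{0.05} + z_{0.15} = 1.645 + 1.036 = 2.681.
δ = d·√(n/2) ⇒ n = 2(δ/d)² = 2 × (2.681 / 0.40)² = 89.87.
Rounding up, n = 90 per group.

n = 90 per group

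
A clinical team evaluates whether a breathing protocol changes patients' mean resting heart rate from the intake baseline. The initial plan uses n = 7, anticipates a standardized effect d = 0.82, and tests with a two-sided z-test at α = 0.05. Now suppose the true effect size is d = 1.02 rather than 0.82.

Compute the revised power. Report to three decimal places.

Power ≈ 0.770

With d = 1.02: δ = d·√n = 1.02 × √7 = 2.6987. Critical value z_{0.025} = 1.960.
Revised power = Φ(δ − 1.960) + Φ(−δ − 1.960) = Φ(0.739) + Φ(-4.659) = 0.7700 + 0.0000 = 0.7700.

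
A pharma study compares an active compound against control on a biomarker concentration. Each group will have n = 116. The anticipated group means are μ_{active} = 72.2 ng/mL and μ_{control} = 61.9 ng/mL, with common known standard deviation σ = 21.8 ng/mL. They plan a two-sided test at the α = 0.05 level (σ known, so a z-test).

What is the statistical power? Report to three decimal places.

Standardized effect: d = |μ_{active} − μ_{control}| / σ = |72.2 − 61.9| / 21.8 = 0.4725
Noncentrality parameter: δ = d·√(n/2) = 0.4725 × √(116/2) = 3.5983
Critical value for a two-sided test at α = 0.05: z_{α/2} = 1.960.
Power = Φ(δ − 1.960) + Φ(−δ − 1.960) = Φ(1.638) + Φ(-5.558) = 0.9493 + 0.0000 = 0.9493.

Power ≈ 0.949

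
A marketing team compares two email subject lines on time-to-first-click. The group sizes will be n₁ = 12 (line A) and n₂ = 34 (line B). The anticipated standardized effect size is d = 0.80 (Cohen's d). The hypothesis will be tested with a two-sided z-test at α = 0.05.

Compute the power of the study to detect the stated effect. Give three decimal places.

Power ≈ 0.664

Noncentrality parameter: δ = d / √(1/n₁ + 1/n₂) = 0.80 / √(1/12 + 1/34) = 2.3825
Two-sided α = 0.05 → critical value z_{0.025} = 1.960.
Power = Φ(δ − 1.960) + Φ(−δ − 1.960) = Φ(0.423) + Φ(-4.343) = 0.6637 + 0.0000 = 0.6637.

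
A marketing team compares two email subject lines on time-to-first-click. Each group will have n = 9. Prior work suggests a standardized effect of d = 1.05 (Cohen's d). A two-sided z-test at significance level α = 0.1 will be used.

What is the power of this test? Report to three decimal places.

Noncentrality parameter: δ = d·√(n/2) = 1.05 × √(9/2) = 2.2274
Two-sided α = 0.1 → critical value z_{0.05} = 1.645.
Power = Φ(δ − 1.645) + Φ(−δ − 1.645) = Φ(0.583) + Φ(-3.872) = 0.7199 + 0.0001 = 0.7199.

Power ≈ 0.720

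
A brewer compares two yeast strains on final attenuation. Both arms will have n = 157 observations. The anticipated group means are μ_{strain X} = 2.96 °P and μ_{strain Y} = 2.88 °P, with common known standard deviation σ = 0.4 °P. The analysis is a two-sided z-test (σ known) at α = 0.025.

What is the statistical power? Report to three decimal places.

Power ≈ 0.319

Standardized effect: d = |μ_{strain X} − μ_{strain Y}| / σ = |2.96 − 2.88| / 0.4 = 0.2000
Noncentrality parameter: δ = d·√(n/2) = 0.2000 × √(157/2) = 1.7720
Two-sided α = 0.025 → critical value z_{0.0125} = 2.241.
Power = Φ(δ − 2.241) + Φ(−δ − 2.241) = Φ(-0.469) + Φ(-4.013) = 0.3194 + 0.0000 = 0.3194.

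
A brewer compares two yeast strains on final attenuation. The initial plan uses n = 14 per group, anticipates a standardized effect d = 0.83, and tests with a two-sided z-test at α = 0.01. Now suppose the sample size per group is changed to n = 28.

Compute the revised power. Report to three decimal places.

With n = 28 per group: δ = d·√(n/2) = 0.83 × √(28/2) = 3.1056. Critical value z_{0.005} = 2.576.
Revised power = Φ(δ − 2.576) + Φ(−δ − 2.576) = Φ(0.530) + Φ(-5.681) = 0.7019 + 0.0000 = 0.7019.

Power ≈ 0.702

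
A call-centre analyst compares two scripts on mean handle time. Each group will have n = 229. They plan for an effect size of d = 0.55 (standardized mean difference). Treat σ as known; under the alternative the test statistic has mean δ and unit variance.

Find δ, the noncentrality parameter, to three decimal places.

δ = d·√(n/2) = 0.55 × √(229/2) = 5.8853

δ ≈ 5.885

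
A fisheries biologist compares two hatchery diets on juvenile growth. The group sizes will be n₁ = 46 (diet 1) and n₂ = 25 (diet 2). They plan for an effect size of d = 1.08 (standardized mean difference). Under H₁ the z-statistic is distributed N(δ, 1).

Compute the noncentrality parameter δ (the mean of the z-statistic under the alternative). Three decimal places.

δ ≈ 4.347

The noncentrality parameter scales effect size by the design's sample-size factor: δ = d / √(1/n₁ + 1/n₂) = 1.08 / √(1/46 + 1/25) = 4.3465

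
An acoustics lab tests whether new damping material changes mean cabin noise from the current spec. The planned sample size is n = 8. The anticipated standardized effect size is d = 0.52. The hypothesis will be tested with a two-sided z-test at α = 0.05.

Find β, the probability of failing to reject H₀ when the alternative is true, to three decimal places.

Noncentrality parameter: δ = d·√n = 0.52 × √8 = 1.4708
Two-sided α = 0.05 → critical value z_{0.025} = 1.960.
Power = Φ(δ − 1.960) + Φ(−δ − 1.960) = Φ(-0.489) + Φ(-3.431) = 0.3124 + 0.0003 = 0.3127.
Type II error: β = 1 − power = 1 − 0.3127 = 0.6873.

β ≈ 0.687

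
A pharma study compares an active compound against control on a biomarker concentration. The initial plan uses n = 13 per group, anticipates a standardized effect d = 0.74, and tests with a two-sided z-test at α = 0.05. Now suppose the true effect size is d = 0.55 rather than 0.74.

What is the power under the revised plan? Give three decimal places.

With d = 0.55: δ = d·√(n/2) = 0.55 × √(13/2) = 1.4022. Critical value z_{0.025} = 1.960.
Revised power = Φ(δ − 1.960) + Φ(−δ − 1.960) = Φ(-0.558) + Φ(-3.362) = 0.2885 + 0.0004 = 0.2889.

Power ≈ 0.289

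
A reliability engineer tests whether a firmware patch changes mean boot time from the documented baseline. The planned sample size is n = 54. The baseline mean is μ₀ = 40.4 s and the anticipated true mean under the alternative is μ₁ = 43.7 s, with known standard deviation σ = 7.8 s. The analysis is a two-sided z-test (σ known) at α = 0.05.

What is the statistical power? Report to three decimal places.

Power ≈ 0.875

Standardized effect: d = |μ₁ − μ₀| / σ = |43.7 − 40.4| / 7.8 = 0.4231
Noncentrality parameter: δ = d·√n = 0.4231 × √54 = 3.1090
Critical value for a two-sided test at α = 0.05: z_{α/2} = 1.960.
Power = Φ(δ − 1.960) + Φ(−δ − 1.960) = Φ(1.149) + Φ(-5.069) = 0.8747 + 0.0000 = 0.8747.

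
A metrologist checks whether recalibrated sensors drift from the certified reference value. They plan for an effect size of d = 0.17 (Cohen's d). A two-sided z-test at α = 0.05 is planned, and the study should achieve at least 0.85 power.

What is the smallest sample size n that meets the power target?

Set Φ(δ − 1.960) = 0.85; then δ − 1.960 = Φ⁻¹(0.85) = 1.036, giving δ = 2.996.
(For δ > 0 the lower-tail rejection region contributes negligibly to power, so the one-term inversion is standard.)
δ = d·√n ⇒ n = (δ/d)² = (2.996 / 0.17)² = 310.67.
Round up to the next whole unit.

n = 311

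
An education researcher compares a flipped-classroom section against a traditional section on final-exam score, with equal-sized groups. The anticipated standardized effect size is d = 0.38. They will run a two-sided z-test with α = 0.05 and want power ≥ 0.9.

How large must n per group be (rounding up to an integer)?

For power 0.9 need Φ(δ − z_{0.025}) = 0.9, so δ = z_{0.025} + z_{0.10} = 1.960 + 1.282 = 3.242.
(The Φ(−δ − z_{α/2}) term is vanishingly small for δ > 0 and is dropped in the standard sample-size formula.)
δ = d·√(n/2) ⇒ n = 2(δ/d)² = 2 × (3.242 / 0.38)² = 145.53.
Rounding up, n = 146 per group.

n = 146 per group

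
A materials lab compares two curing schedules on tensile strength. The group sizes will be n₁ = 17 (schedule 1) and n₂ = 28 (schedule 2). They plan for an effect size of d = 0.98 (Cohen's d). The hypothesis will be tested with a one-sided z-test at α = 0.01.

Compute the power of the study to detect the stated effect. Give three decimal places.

Power ≈ 0.805

Noncentrality parameter: δ = d / √(1/n₁ + 1/n₂) = 0.98 / √(1/17 + 1/28) = 3.1873
One-sided α = 0.01 → critical value z_{0.01} = 2.326.
Power = P(Z > 2.326 − δ) = Φ(0.861) = 0.8054.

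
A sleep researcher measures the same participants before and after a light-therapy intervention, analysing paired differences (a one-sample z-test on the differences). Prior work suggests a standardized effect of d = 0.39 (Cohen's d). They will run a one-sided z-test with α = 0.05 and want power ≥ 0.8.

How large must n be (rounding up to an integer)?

Set Φ(δ − 1.645) = 0.8; then δ − 1.645 = Φ⁻¹(0.8) = 0.842, giving δ = 2.486.
δ = d·√n ⇒ n = (δ/d)² = (2.486 / 0.39)² = 40.65.
Round up to the next whole unit.

n = 41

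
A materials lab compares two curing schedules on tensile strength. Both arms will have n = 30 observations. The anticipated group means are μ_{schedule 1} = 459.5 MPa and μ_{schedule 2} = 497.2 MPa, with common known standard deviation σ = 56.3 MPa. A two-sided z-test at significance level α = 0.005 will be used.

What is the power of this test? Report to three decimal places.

Standardized effect: d = |μ_{schedule 1} − μ_{schedule 2}| / σ = |459.5 − 497.2| / 56.3 = 0.6696
Noncentrality parameter: λ = d·√(n/2) = 0.6696 × √(30/2) = 2.5935
Two-sided α = 0.005 → critical value z_{0.0025} = 2.807.
Power = Φ(λ − 2.807) + Φ(−λ − 2.807) = Φ(-0.214) + Φ(-5.400) = 0.4154 + 0.0000 = 0.4154.

Power ≈ 0.415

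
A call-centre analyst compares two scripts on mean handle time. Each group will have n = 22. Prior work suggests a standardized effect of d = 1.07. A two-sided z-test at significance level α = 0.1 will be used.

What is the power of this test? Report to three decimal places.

Power ≈ 0.972

Noncentrality parameter: δ = d·√(n/2) = 1.07 × √(22/2) = 3.5488
Critical value for a two-sided test at α = 0.1: z_{α/2} = 1.645.
Power = Φ(δ − 1.645) + Φ(−δ − 1.645) = Φ(1.904) + Φ(-5.194) = 0.9715 + 0.0000 = 0.9715.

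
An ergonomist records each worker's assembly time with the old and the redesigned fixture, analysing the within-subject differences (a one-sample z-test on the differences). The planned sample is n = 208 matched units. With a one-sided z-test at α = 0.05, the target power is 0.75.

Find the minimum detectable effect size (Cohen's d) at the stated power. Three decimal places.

d ≈ 0.161

Required noncentrality: δ = z_{0.05} + z_{0.25} = 1.645 + 0.674 = 2.319.
δ = d·√n ⇒ d = δ/√n = 2.319/√208 = 0.1608.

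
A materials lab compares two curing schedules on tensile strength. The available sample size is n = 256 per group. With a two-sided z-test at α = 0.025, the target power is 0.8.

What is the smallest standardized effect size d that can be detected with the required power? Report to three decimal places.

d ≈ 0.273

Required noncentrality: δ = z_{0.0125} + z_{0.20} = 2.241 + 0.842 = 3.083.
(Lower-tail contribution to power is negligible for δ > 0.)
δ = d·√(n/2) ⇒ d = δ/√(n/2) = 3.083/√(256/2) = 0.2725.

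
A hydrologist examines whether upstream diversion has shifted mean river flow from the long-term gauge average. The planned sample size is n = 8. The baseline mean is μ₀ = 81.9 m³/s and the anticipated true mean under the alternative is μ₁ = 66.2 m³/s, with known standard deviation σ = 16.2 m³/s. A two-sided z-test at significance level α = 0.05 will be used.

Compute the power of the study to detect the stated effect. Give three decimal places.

Power ≈ 0.783

Standardized effect: d = |μ₁ − μ₀| / σ = |66.2 − 81.9| / 16.2 = 0.9691
Noncentrality parameter: δ = d·√n = 0.9691 × √8 = 2.7411
Critical value for a two-sided test at α = 0.05: z_{α/2} = 1.960.
Power = Φ(δ − 1.960) + Φ(−δ − 1.960) = Φ(0.781) + Φ(-4.701) = 0.7826 + 0.0000 = 0.7826.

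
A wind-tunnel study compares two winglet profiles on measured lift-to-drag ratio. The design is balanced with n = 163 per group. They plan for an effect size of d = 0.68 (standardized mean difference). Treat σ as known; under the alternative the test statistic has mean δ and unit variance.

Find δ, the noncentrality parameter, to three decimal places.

δ ≈ 6.139

The noncentrality parameter scales effect size by the design's sample-size factor: δ = d·√(n/2) = 0.68 × √(163/2) = 6.1389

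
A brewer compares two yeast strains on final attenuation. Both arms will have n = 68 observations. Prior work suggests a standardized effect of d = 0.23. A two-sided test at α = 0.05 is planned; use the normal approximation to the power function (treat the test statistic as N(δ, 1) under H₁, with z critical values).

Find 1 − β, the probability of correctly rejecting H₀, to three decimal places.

Noncentrality parameter: δ = d·√(n/2) = 0.23 × √(68/2) = 1.3411
Critical value for a two-sided test at α = 0.05: z_{α/2} = 1.960.
Power = Φ(δ − 1.960) + Φ(−δ − 1.960) = Φ(-0.619) + Φ(-3.301) = 0.2680 + 0.0005 = 0.2685.

Power ≈ 0.268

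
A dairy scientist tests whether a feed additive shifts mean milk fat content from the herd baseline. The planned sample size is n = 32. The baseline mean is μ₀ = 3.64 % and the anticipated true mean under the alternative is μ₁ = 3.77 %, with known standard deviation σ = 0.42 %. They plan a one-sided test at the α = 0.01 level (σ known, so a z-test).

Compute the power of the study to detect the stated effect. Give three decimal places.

Power ≈ 0.283

Standardized effect: d = |μ₁ − μ₀| / σ = |3.77 − 3.64| / 0.42 = 0.3095
Noncentrality parameter: δ = d·√n = 0.3095 × √32 = 1.7509
One-sided α = 0.01 → critical value z_{0.01} = 2.326.
Power = P(Z > 2.326 − δ) = Φ(-0.575) = 0.2825.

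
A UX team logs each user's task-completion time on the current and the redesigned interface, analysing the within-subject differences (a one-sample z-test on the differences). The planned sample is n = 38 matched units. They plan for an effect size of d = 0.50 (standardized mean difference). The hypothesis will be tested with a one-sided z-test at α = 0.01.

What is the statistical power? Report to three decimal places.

Noncentrality parameter: δ = d·√n = 0.50 × √38 = 3.0822
One-sided α = 0.01 → critical value z_{0.01} = 2.326.
Power = P(Z > 2.326 − δ) = Φ(0.756) = 0.7751.

Power ≈ 0.775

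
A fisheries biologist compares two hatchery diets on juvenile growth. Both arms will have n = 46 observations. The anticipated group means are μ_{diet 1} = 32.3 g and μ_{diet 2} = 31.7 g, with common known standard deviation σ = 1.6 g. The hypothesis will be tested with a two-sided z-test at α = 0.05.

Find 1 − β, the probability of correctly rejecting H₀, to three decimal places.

Power ≈ 0.436

Standardized effect: d = |μ_{diet 1} − μ_{diet 2}| / σ = |32.3 − 31.7| / 1.6 = 0.3750
Noncentrality parameter: δ = d·√(n/2) = 0.3750 × √(46/2) = 1.7984
Critical value for a two-sided test at α = 0.05: z_{α/2} = 1.960.
Power = Φ(δ − 1.960) + Φ(−δ − 1.960) = Φ(-0.162) + Φ(-3.758) = 0.4358 + 0.0001 = 0.4359.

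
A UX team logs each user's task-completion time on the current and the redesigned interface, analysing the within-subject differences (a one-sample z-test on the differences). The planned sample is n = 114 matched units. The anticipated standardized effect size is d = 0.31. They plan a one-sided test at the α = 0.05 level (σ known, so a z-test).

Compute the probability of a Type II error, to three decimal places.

β ≈ 0.048

Noncentrality parameter: δ = d·√n = 0.31 × √114 = 3.3099
Critical value for a one-sided test at α = 0.05: z_α = 1.645.
Power = Φ(δ − 1.645) = Φ(1.665) = 0.9520.
Type II error: β = 1 − power = 1 − 0.9520 = 0.0480.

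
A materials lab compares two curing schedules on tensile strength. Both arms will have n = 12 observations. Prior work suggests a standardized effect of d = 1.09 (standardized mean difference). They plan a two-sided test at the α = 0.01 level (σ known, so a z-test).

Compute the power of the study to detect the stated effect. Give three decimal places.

Noncentrality parameter: δ = d·√(n/2) = 1.09 × √(12/2) = 2.6699
Critical value for a two-sided test at α = 0.01: z_{α/2} = 2.576.
Power = Φ(δ − 2.576) + Φ(−δ − 2.576) = Φ(0.094) + Φ(-5.246) = 0.5375 + 0.0000 = 0.5375.

Power ≈ 0.537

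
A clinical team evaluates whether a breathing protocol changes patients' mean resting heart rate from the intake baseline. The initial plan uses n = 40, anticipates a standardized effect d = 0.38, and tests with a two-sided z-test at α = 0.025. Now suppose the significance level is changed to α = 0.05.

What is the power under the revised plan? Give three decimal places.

δ = d·√n = 0.38 × √40 = 2.4033 (unchanged). New critical value: z_{0.025} = 1.960.
Revised power = Φ(δ − 1.960) + Φ(−δ − 1.960) = Φ(0.443) + Φ(-4.363) = 0.6712 + 0.0000 = 0.6713.

Power ≈ 0.671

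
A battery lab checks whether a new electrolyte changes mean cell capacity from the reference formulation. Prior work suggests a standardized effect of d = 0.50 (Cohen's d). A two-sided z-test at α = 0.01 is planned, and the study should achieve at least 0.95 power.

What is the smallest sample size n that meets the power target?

Set Φ(δ − 2.576) = 0.95; then δ − 2.576 = Φ⁻¹(0.95) = 1.645, giving δ = 4.221.
(For δ > 0 the lower-tail rejection region contributes negligibly to power, so the one-term inversion is standard.)
δ = d·√n ⇒ n = (δ/d)² = (4.221 / 0.50)² = 71.26.
Rounding up, n = 72.

n = 72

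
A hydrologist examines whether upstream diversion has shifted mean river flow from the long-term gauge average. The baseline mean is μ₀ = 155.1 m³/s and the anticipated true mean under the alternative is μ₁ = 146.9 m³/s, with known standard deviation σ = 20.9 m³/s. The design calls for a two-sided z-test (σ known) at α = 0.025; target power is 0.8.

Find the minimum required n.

n = 62

Standardized effect: d = |μ₁ − μ₀| / σ = |146.9 − 155.1| / 20.9 = 0.3923
For power 0.8 need Φ(δ − z_{0.0125}) = 0.8, so δ = z_{0.0125} + z_{0.20} = 2.241 + 0.842 = 3.083.
(For δ > 0 the lower-tail rejection region contributes negligibly to power, so the one-term inversion is standard.)
δ = d·√n ⇒ n = (δ/d)² = (3.083 / 0.3923)² = 61.75.
Round up to the next whole unit.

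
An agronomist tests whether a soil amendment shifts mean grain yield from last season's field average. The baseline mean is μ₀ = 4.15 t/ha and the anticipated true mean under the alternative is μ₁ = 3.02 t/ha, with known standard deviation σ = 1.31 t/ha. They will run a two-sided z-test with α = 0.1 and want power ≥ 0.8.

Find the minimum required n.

Standardized effect: d = |μ₁ − μ₀| / σ = |3.02 − 4.15| / 1.31 = 0.8626
For power 0.8 need Φ(δ − z_{0.05}) = 0.8, so δ = z_{0.05} + z_{0.20} = 1.645 + 0.842 = 2.486.
(Ignoring the negligible lower-tail rejection probability gives the usual closed-form inversion.)
δ = d·√n ⇒ n = (δ/d)² = (2.486 / 0.8626)² = 8.31.
Rounding up, n = 9.

n = 9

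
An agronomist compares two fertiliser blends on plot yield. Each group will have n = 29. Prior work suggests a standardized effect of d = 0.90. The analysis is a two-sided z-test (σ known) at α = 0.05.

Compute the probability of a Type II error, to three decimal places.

Noncentrality parameter: δ = d·√(n/2) = 0.90 × √(29/2) = 3.4271
Critical value for a two-sided test at α = 0.05: z_{α/2} = 1.960.
Power = Φ(δ − 1.960) + Φ(−δ − 1.960) = Φ(1.467) + Φ(-5.387) = 0.9288 + 0.0000 = 0.9288.
Type II error: β = 1 − power = 1 − 0.9288 = 0.0712.

β ≈ 0.071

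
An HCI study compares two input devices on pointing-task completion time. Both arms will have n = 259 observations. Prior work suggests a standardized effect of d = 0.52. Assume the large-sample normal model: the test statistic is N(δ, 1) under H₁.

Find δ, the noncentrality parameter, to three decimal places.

δ ≈ 5.917

δ = d·√(n/2) = 0.52 × √(259/2) = 5.9175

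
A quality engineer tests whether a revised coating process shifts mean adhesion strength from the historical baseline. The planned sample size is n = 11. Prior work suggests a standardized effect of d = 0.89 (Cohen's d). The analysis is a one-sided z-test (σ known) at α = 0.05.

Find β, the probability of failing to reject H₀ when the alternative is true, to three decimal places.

β ≈ 0.096

Noncentrality parameter: δ = d·√n = 0.89 × √11 = 2.9518
Critical value for a one-sided test at α = 0.05: z_α = 1.645.
Power = Φ(δ − 1.645) = Φ(1.307) = 0.9044.
Type II error: β = 1 − power = 1 − 0.9044 = 0.0956.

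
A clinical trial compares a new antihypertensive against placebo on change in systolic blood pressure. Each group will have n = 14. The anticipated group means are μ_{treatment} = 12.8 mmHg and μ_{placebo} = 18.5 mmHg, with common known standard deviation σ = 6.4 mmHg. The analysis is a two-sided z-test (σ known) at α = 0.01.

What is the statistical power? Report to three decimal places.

Power ≈ 0.413

Standardized effect: d = |μ_{treatment} − μ_{placebo}| / σ = |12.8 − 18.5| / 6.4 = 0.8906
Noncentrality parameter: δ = d·√(n/2) = 0.8906 × √(14/2) = 2.3564
Two-sided α = 0.01 → critical value z_{0.005} = 2.576.
Power = Φ(δ − 2.576) + Φ(−δ − 2.576) = Φ(-0.219) + Φ(-4.932) = 0.4131 + 0.0000 = 0.4131.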